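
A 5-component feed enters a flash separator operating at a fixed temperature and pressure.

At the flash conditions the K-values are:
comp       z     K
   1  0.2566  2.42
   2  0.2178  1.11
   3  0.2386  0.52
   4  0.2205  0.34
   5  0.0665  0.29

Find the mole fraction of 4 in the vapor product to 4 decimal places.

Material balance + equilibrium reduce to Σ zᵢ(Kᵢ−1)/(1+ψ(Kᵢ−1)) = 0.
g(0) = ΣzᵢKᵢ − 1 = 0.0811 and g(1) = 1 − Σzᵢ/Kᵢ = -0.6389, so a root lies in (0, 1).
Newton iteration, ψ⁰ = 0.5:
  ψ = 0.5000: g = -0.20531, g' = -0.5690 → ψ = 0.1392
  ψ = 0.1392: g = -0.00754, g' = -0.5841 → ψ = 0.1263
  ψ = 0.1263: g = 0.00005, g' = -0.5916 → ψ = 0.1264
Converged at ψ = 0.1264.
Compositions from xᵢ = zᵢ/(1+ψ(Kᵢ−1)), yᵢ = Kᵢxᵢ:
  1: x = 0.2176, y = 0.5265
  2: x = 0.2148, y = 0.2384
  3: x = 0.2540, y = 0.1321
  4: x = 0.2406, y = 0.0818
  5: x = 0.0731, y = 0.0212

y_4 = 0.0818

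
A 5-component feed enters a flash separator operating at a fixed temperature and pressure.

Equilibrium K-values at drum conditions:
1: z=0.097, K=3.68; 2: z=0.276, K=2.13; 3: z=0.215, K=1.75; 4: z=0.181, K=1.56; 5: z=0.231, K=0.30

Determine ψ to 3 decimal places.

Newton iteration, ψ⁰ = 0.5:
  ψ = 0.500: g = 0.2581, g' = -0.638 → ψ = 0.905
  ψ = 0.905: g = -0.0475, g' = -1.055 → ψ = 0.860
  ψ = 0.860: g = -0.0027, g' = -0.939 → ψ = 0.857
Converged at ψ = 0.857.

ψ = 0.857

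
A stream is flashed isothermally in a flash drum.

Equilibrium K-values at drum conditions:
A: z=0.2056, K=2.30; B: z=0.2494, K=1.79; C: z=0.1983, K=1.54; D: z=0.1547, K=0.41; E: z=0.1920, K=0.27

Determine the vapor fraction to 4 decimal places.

Let ψ = V/F and solve Σ zᵢ(Kᵢ−1)/(1+ψ(Kᵢ−1)) = 0.
g(0) = ΣzᵢKᵢ − 1 = 0.3400 and g(1) = 1 − Σzᵢ/Kᵢ = -0.4459, so a root lies in (0, 1).
Iterate (Newton) starting at ψ = 0.4:
  ψ = 0.4000: g = 0.09619, g' = -0.5757 → ψ = 0.5671
  ψ = 0.5671: g = -0.00442, g' = -0.6428 → ψ = 0.5602
Converged at ψ = 0.5602.

ψ = 0.5602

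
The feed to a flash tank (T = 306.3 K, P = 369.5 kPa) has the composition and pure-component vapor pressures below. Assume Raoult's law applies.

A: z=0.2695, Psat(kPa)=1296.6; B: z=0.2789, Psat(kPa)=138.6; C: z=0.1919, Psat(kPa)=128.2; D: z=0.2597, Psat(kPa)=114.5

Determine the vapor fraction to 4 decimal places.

Raoult's law: Kᵢ = Pᵢˢᵃᵗ/P = Pᵢˢᵃᵗ/369.5.
  K_A = 1296.6/369.5 = 3.509066, K_B = 138.6/369.5 = 0.375101, K_C = 128.2/369.5 = 0.346955, K_D = 114.5/369.5 = 0.309878
Material balance + equilibrium reduce to Σ zᵢ(Kᵢ−1)/(1+ψ(Kᵢ−1)) = 0.
Check two-phase: ΣzᵢKᵢ = 1.1974 > 1 and Σzᵢ/Kᵢ = 2.2115 > 1, so g(0) = 0.1974 > 0 and g(1) = -1.2115 < 0.
Iterate (Newton) starting at ψ = 0.5:
  ψ = 0.5000: g = -0.41329, g' = -1.0330 → ψ = 0.0999
  ψ = 0.0999: g = 0.02822, g' = -1.4449 → ψ = 0.1194
  ψ = 0.1194: g = 0.00070, g' = -1.3748 → ψ = 0.1199
Converged at ψ = 0.1199.

ψ = 0.1199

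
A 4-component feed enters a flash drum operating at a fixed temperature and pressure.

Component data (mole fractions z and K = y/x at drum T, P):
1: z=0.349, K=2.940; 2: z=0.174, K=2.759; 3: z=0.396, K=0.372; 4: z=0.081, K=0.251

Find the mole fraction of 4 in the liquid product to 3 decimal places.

Rachford–Rice: g(V/F) = Σ zᵢ(Kᵢ−1)/(1+V/F(Kᵢ−1)) = 0.
Feasibility: ΣzᵢKᵢ = 1.674, Σzᵢ/Kᵢ = 1.569 — both > 1, two phases present.
Newton–Raphson from V/F = 0.5:
  V/F = 0.500: g = 0.0470, g' = -0.939 → V/F = 0.550
Converged at V/F = 0.550.
Compositions from xᵢ = zᵢ/(1+V/F(Kᵢ−1)), yᵢ = Kᵢxᵢ:
  1: x = 0.169, y = 0.496
  2: x = 0.088, y = 0.244
  3: x = 0.605, y = 0.225
  4: x = 0.138, y = 0.035

x_4 = 0.138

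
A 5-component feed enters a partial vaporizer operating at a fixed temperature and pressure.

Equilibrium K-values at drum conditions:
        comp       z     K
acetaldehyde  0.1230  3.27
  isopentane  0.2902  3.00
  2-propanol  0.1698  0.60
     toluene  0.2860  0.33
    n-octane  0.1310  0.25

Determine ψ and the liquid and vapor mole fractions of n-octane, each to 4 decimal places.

ψ = 0.3853, x_n-octane = 0.1842, y_n-octane = 0.0461

Newton iteration, ψ⁰ = 0.32:
  ψ = 0.3200: g = 0.06455, g' = -1.0156 → ψ = 0.3836
  ψ = 0.3836: g = 0.00165, g' = -0.9685 → ψ = 0.3853
Converged at ψ = 0.3853.
Compositions from xᵢ = zᵢ/(1+ψ(Kᵢ−1)), yᵢ = Kᵢxᵢ:
  acetaldehyde: x = 0.0656, y = 0.2146
  isopentane: x = 0.1639, y = 0.4917
  2-propanol: x = 0.2007, y = 0.1204
  toluene: x = 0.3855, y = 0.1272
  n-octane: x = 0.1842, y = 0.0461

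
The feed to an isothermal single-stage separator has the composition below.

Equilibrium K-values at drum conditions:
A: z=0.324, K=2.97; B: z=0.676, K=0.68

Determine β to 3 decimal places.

β = 0.669

Iterate (Newton) starting at β = 0.37:
  β = 0.370: g = 0.1238, g' = -0.510 → β = 0.613
  β = 0.613: g = 0.0201, g' = -0.365 → β = 0.668
  β = 0.668: g = 0.0005, g' = -0.346 → β = 0.669
Converged at β = 0.669.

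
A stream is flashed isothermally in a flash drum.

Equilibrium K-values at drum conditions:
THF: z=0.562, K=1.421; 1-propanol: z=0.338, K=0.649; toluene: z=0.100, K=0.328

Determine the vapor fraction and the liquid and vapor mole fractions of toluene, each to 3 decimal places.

ψ = 0.266, x_toluene = 0.122, y_toluene = 0.040

Newton iteration, ψ⁰ = 0.6:
  ψ = 0.600: g = -0.0740, g' = -0.257 → ψ = 0.312
  ψ = 0.312: g = -0.0092, g' = -0.203 → ψ = 0.267
  ψ = 0.267: g = -0.0001, g' = -0.198 → ψ = 0.266
Converged at ψ = 0.266.
Compositions from xᵢ = zᵢ/(1+ψ(Kᵢ−1)), yᵢ = Kᵢxᵢ:
  THF: x = 0.505, y = 0.718
  1-propanol: x = 0.373, y = 0.242
  toluene: x = 0.122, y = 0.040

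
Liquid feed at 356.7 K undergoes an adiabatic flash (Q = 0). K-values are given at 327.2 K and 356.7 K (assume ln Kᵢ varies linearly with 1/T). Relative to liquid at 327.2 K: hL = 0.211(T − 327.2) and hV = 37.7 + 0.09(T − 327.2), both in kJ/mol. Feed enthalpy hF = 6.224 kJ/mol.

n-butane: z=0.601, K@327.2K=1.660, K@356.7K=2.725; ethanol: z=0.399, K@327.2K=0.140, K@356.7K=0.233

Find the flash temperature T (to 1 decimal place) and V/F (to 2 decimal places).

T = 329.3 K, V/F = 0.15

Adiabatic flash: solve Rachford–Rice at each trial T, then check hF = ψ·hV(T) + (1−ψ)·hL(T).
  T = 327.2 K: K = (1.660, 0.140), RR gives ψ = 0.094, H_out = 3.555 kJ/mol
  T = 356.7 K: K = (2.725, 0.233), RR gives ψ = 0.552, H_out = 25.074 kJ/mol
  T = 341.9 K: K = (2.148, 0.182), RR gives ψ = 0.388, H_out = 17.022 kJ/mol
  T = 334.5 K: K = (1.892, 0.160), RR gives ψ = 0.268, H_out = 11.417 kJ/mol
  T = 330.9 K: K = (1.775, 0.150), RR gives ψ = 0.192, H_out = 7.942 kJ/mol
  T = 329.0 K: K = (1.715, 0.145), RR gives ψ = 0.145, H_out = 5.814 kJ/mol
  T = 329.9 K: K = (1.743, 0.147), RR gives ψ = 0.168, H_out = 6.852 kJ/mol
  T = 329.4 K: K = (1.728, 0.146), RR gives ψ = 0.155, H_out = 6.282 kJ/mol
  T = 329.2 K: K = (1.722, 0.145), RR gives ψ = 0.150, H_out = 6.049 kJ/mol
  T = 329.3 K: K = (1.725, 0.146), RR gives ψ = 0.153, H_out = 6.166 kJ/mol
Continuing to bisect between 329.3 K and 329.4 K converges to T = 329.3 K, at which ψ = 0.15.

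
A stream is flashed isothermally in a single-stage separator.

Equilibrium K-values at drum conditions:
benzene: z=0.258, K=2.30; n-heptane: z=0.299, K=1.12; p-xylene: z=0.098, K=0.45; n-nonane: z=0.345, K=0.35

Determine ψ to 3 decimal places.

Newton iteration, ψ⁰ = 0.35:
  ψ = 0.350: g = -0.0921, g' = -0.500 → ψ = 0.166
  ψ = 0.166: g = 0.0005, g' = -0.518 → ψ = 0.167
Converged at ψ = 0.167.

ψ = 0.167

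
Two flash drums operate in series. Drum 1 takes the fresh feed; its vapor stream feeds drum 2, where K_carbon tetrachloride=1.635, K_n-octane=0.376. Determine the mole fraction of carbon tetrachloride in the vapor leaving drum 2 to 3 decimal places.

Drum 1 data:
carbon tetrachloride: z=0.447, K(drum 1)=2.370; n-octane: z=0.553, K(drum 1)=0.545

Drum 1:
Let ψ₁ = V/F and solve Σ zᵢ(Kᵢ−1)/(1+ψ₁(Kᵢ−1)) = 0.
Check two-phase: ΣzᵢKᵢ = 1.361 > 1 and Σzᵢ/Kᵢ = 1.203 > 1, so g(0) = 0.361 > 0 and g(1) = -0.203 < 0.
Newton iteration, ψ₁⁰ = 0.5:
  ψ₁ = 0.500: g = 0.0377, g' = -0.487 → ψ₁ = 0.577
  ψ₁ = 0.577: g = 0.0006, g' = -0.472 → ψ₁ = 0.579
Converged at ψ₁ = 0.579.
Drum-1 compositions:
  carbon tetrachloride: x = 0.249, y = 0.591
  n-octane: x = 0.751, y = 0.409
Drum-2 feed = drum-1 vapor: z₂ = (0.5909, 0.4091).
Drum 2:
Newton iteration, ψ₂⁰ = 0.59:
  ψ₂ = 0.590: g = -0.1311, g' = -0.525 → ψ₂ = 0.340
  ψ₂ = 0.340: g = -0.0156, g' = -0.418 → ψ₂ = 0.303
Converged at ψ₂ = 0.303.
  carbon tetrachloride: x = 0.496, y = 0.810
  n-octane: x = 0.504, y = 0.190

y_carbon tetrachloride (drum 2) = 0.810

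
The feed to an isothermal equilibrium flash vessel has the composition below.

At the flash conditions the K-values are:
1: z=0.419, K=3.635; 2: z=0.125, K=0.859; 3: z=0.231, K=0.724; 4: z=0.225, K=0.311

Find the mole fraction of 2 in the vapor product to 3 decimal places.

y_2 = 0.119

Let β = V/F and solve Σ zᵢ(Kᵢ−1)/(1+β(Kᵢ−1)) = 0.
Feasibility: ΣzᵢKᵢ = 1.868, Σzᵢ/Kᵢ = 1.303 — both > 1, two phases present.
Iterate (Newton) starting at β = 0.5:
  β = 0.500: g = 0.1470, g' = -0.817 → β = 0.680
  β = 0.680: g = 0.0058, g' = -0.781 → β = 0.687
Converged at β = 0.687.
Compositions from xᵢ = zᵢ/(1+β(Kᵢ−1)), yᵢ = Kᵢxᵢ:
  1: x = 0.149, y = 0.542
  2: x = 0.138, y = 0.119
  3: x = 0.285, y = 0.206
  4: x = 0.427, y = 0.133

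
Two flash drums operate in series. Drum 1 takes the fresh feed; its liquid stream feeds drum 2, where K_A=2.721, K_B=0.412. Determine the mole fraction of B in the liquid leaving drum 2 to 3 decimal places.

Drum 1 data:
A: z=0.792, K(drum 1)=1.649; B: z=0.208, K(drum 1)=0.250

x_B (drum 2) = 0.745

Drum 1:
Rachford–Rice: g(ψ₁) = Σ zᵢ(Kᵢ−1)/(1+ψ₁(Kᵢ−1)) = 0.
Feasibility: ΣzᵢKᵢ = 1.358, Σzᵢ/Kᵢ = 1.312 — both > 1, two phases present.
Binary case is linear: z₁(K₁−1)(1+ψ₁(K₂−1)) + z₂(K₂−1)(1+ψ₁(K₁−1)) = 0
⇒ ψ₁ = [z₁(K₁−1)+z₂(K₂−1)] / [−(K₁−1)(K₂−1)] = 0.3580/0.4868 = 0.736
Drum-1 compositions:
  A: x = 0.536, y = 0.884
  B: x = 0.464, y = 0.116
Drum-2 feed = drum-1 liquid: z₂ = (0.5361, 0.4639).
Drum 2:
Let ψ₂ = V/F and solve Σ zᵢ(Kᵢ−1)/(1+ψ₂(Kᵢ−1)) = 0.
Feasibility: ΣzᵢKᵢ = 1.650, Σzᵢ/Kᵢ = 1.323 — both > 1, two phases present.
Binary case is linear: z₁(K₁−1)(1+ψ₂(K₂−1)) + z₂(K₂−1)(1+ψ₂(K₁−1)) = 0
⇒ ψ₂ = [z₁(K₁−1)+z₂(K₂−1)] / [−(K₁−1)(K₂−1)] = 0.6498/1.0119 = 0.642
  A: x = 0.255, y = 0.693
  B: x = 0.745, y = 0.307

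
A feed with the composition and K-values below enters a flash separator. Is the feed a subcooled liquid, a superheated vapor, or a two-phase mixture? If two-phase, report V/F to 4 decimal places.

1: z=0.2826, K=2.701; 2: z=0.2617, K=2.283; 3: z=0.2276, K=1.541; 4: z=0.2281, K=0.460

superheated vapor

ΣzᵢKᵢ = 1.8164; Σzᵢ/Kᵢ = 0.8628.
Since Σzᵢ/Kᵢ < 1 the mixture is above its dew point — single vapor phase.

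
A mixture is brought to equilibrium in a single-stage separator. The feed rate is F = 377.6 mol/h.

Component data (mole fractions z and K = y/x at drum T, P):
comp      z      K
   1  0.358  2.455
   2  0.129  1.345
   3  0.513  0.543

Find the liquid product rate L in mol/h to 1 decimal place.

Material balance + equilibrium reduce to Σ zᵢ(Kᵢ−1)/(1+V/F(Kᵢ−1)) = 0.
Check two-phase: ΣzᵢKᵢ = 1.331 > 1 and Σzᵢ/Kᵢ = 1.186 > 1, so g(0) = 0.331 > 0 and g(1) = -0.186 < 0.
Newton–Raphson from V/F = 0.5:
  V/F = 0.500: g = 0.0356, g' = -0.445 → V/F = 0.580
  V/F = 0.580: g = 0.0006, g' = -0.432 → V/F = 0.581
Converged at V/F = 0.581.
Then V = V/F·F = 0.5814·377.6 = 219.5 mol/h and L = F − V = 158.1 mol/h.

L = 158.1 mol/h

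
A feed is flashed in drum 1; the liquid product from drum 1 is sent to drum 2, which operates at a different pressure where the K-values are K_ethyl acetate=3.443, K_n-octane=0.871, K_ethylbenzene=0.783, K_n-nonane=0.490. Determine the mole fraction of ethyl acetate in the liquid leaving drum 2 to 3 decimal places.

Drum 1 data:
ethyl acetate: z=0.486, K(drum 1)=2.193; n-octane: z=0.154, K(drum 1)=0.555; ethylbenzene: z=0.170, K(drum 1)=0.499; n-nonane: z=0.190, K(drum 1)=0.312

Drum 1:
Newton iteration, ψ₁⁰ = 0.5:
  ψ₁ = 0.500: g = -0.0379, g' = -0.607 → ψ₁ = 0.438
  ψ₁ = 0.438: g = -0.0003, g' = -0.600 → ψ₁ = 0.437
Converged at ψ₁ = 0.437.
Drum-1 compositions:
  ethyl acetate: x = 0.319, y = 0.700
  n-octane: x = 0.191, y = 0.106
  ethylbenzene: x = 0.218, y = 0.109
  n-nonane: x = 0.272, y = 0.085
Drum-2 feed = drum-1 liquid: z₂ = (0.3194, 0.1912, 0.2177, 0.2717).
Drum 2:
Material balance + equilibrium reduce to Σ zᵢ(Kᵢ−1)/(1+ψ₂(Kᵢ−1)) = 0.
Feasibility: ΣzᵢKᵢ = 1.570, Σzᵢ/Kᵢ = 1.145 — both > 1, two phases present.
Newton–Raphson from ψ₂ = 0.56:
  ψ₂ = 0.560: g = 0.0552, g' = -0.495 → ψ₂ = 0.671
  ψ₂ = 0.671: g = 0.0025, g' = -0.455 → ψ₂ = 0.677
Converged at ψ₂ = 0.677.
  ethyl acetate: x = 0.120, y = 0.414
  n-octane: x = 0.209, y = 0.182
  ethylbenzene: x = 0.255, y = 0.200
  n-nonane: x = 0.415, y = 0.203

x_ethyl acetate (drum 2) = 0.120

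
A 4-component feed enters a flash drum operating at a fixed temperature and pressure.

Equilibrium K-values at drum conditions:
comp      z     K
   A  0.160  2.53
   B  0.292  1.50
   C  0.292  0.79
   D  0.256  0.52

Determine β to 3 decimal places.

β = 0.590

Newton–Raphson from β = 0.5:
  β = 0.500: g = 0.0253, g' = -0.285 → β = 0.589
  β = 0.589: g = 0.0003, g' = -0.279 → β = 0.590
Converged at β = 0.590.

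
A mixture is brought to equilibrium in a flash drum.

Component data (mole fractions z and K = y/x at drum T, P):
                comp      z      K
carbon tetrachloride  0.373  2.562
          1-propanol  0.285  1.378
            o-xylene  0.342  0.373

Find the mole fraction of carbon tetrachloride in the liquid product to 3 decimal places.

Material balance + equilibrium reduce to Σ zᵢ(Kᵢ−1)/(1+ψ(Kᵢ−1)) = 0.
g(0) = ΣzᵢKᵢ − 1 = 0.476 and g(1) = 1 − Σzᵢ/Kᵢ = -0.269, so a root lies in (0, 1).
Newton–Raphson from ψ = 0.55:
  ψ = 0.550: g = 0.0753, g' = -0.604 → ψ = 0.675
  ψ = 0.675: g = -0.0020, g' = -0.645 → ψ = 0.671
Converged at ψ = 0.671.
Compositions from xᵢ = zᵢ/(1+ψ(Kᵢ−1)), yᵢ = Kᵢxᵢ:
  carbon tetrachloride: x = 0.182, y = 0.466
  1-propanol: x = 0.227, y = 0.313
  o-xylene: x = 0.591, y = 0.220

x_carbon tetrachloride = 0.182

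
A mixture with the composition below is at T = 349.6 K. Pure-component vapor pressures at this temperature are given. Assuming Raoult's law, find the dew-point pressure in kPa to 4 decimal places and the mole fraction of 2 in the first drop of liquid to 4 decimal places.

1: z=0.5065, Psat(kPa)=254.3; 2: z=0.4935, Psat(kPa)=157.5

At the dew point ψ → 1, so Σzᵢ/Kᵢ = 1 with Kᵢ = Pᵢˢᵃᵗ/P ⇒ 1/P = Σzᵢ/Pᵢˢᵃᵗ.
1/P = 0.5065/254.3 + 0.4935/157.5 = 0.0051251 ⇒ P = 195.1191 kPa
xᵢ = zᵢP/Pᵢˢᵃᵗ ⇒ x_2 = 0.4935·195.1191/157.5 = 0.6114

Pdew = 195.1191 kPa, x_2 = 0.6114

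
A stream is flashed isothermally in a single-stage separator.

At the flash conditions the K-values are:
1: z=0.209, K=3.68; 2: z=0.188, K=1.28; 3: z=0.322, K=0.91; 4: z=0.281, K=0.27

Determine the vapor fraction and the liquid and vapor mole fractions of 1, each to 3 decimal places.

ψ = 0.397, x_1 = 0.101, y_1 = 0.373

Let ψ = V/F and solve Σ zᵢ(Kᵢ−1)/(1+ψ(Kᵢ−1)) = 0.
Check two-phase: ΣzᵢKᵢ = 1.379 > 1 and Σzᵢ/Kᵢ = 1.598 > 1, so g(0) = 0.379 > 0 and g(1) = -0.598 < 0.
Newton–Raphson from ψ = 0.5:
  ψ = 0.500: g = -0.0678, g' = -0.660 → ψ = 0.397
Converged at ψ = 0.397.
Compositions from xᵢ = zᵢ/(1+ψ(Kᵢ−1)), yᵢ = Kᵢxᵢ:
  1: x = 0.101, y = 0.373
  2: x = 0.169, y = 0.217
  3: x = 0.334, y = 0.304
  4: x = 0.396, y = 0.107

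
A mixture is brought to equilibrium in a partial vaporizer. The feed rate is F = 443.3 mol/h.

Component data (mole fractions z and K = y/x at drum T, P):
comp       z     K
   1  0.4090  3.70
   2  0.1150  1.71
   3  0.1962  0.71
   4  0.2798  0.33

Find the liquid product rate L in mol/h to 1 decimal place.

L = 126.7 mol/h

Rachford–Rice: g(ψ) = Σ zᵢ(Kᵢ−1)/(1+ψ(Kᵢ−1)) = 0.
Feasibility: ΣzᵢKᵢ = 1.9416, Σzᵢ/Kᵢ = 1.3020 — both > 1, two phases present.
Newton–Raphson from ψ = 0.5:
  ψ = 0.5000: g = 0.18172, g' = -0.8781 → ψ = 0.7070
  ψ = 0.7070: g = 0.00627, g' = -0.8576 → ψ = 0.7143
  ψ = 0.7143: g = -0.00001, g' = -0.8614 → ψ = 0.7142
Converged at ψ = 0.7142.
Then V = ψ·F = 0.7142·443.3 = 316.6 mol/h and L = F − V = 126.7 mol/h.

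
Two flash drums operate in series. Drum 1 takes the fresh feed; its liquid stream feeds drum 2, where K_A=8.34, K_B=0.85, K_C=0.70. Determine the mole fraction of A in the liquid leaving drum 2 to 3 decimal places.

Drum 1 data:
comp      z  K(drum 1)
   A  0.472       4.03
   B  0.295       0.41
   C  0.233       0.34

Drum 1:
Newton–Raphson from ψ₁ = 0.5:
  ψ₁ = 0.500: g = 0.0923, g' = -1.118 → ψ₁ = 0.583
  ψ₁ = 0.583: g = 0.0022, g' = -1.073 → ψ₁ = 0.585
Converged at ψ₁ = 0.585.
Drum-1 compositions:
  A: x = 0.170, y = 0.686
  B: x = 0.450, y = 0.185
  C: x = 0.379, y = 0.129
Drum-2 feed = drum-1 liquid: z₂ = (0.1703, 0.4503, 0.3794).
Drum 2:
Newton–Raphson from ψ₂ = 0.5:
  ψ₂ = 0.500: g = 0.0608, g' = -0.480 → ψ₂ = 0.627
  ψ₂ = 0.627: g = 0.0085, g' = -0.357 → ψ₂ = 0.651
Converged at ψ₂ = 0.651.
  A: x = 0.029, y = 0.246
  B: x = 0.499, y = 0.424
  C: x = 0.471, y = 0.330

x_A (drum 2) = 0.029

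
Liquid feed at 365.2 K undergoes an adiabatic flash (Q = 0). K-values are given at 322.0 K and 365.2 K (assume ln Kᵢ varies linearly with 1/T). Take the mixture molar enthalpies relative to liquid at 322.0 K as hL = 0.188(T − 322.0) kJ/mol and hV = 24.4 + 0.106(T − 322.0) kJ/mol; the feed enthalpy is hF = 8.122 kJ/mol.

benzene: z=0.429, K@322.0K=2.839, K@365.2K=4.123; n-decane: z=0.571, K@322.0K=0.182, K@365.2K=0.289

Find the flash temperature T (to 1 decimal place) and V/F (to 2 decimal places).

Adiabatic flash: solve Rachford–Rice at each trial T, then check hF = ψ·hV(T) + (1−ψ)·hL(T).
  T = 322.0 K: K = (2.839, 0.182), RR gives ψ = 0.214, H_out = 5.221 kJ/mol
  T = 365.2 K: K = (4.123, 0.289), RR gives ψ = 0.421, H_out = 16.893 kJ/mol
  T = 343.6 K: K = (3.462, 0.233), RR gives ψ = 0.327, H_out = 11.464 kJ/mol
  T = 332.8 K: K = (3.145, 0.207), RR gives ψ = 0.275, H_out = 8.486 kJ/mol
  T = 327.4 K: K = (2.991, 0.194), RR gives ψ = 0.245, H_out = 6.896 kJ/mol
  T = 330.1 K: K = (3.067, 0.200), RR gives ψ = 0.260, H_out = 7.701 kJ/mol
  T = 331.5 K: K = (3.108, 0.204), RR gives ψ = 0.268, H_out = 8.110 kJ/mol
Linear interpolation between T = 331.5 (H_out = 8.110) and T = 332.8 (H_out = 8.486) on hF = 8.122 gives T ≈ 331.5 K, at which ψ = 0.27.

T = 331.5 K, V/F = 0.27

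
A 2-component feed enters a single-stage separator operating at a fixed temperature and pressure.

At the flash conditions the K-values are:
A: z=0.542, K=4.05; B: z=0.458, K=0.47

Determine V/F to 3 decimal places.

Rachford–Rice: g(V/F) = Σ zᵢ(Kᵢ−1)/(1+V/F(Kᵢ−1)) = 0.
g(0) = ΣzᵢKᵢ − 1 = 1.410 and g(1) = 1 − Σzᵢ/Kᵢ = -0.108, so a root lies in (0, 1).
Newton iteration, V/F⁰ = 0.5:
  V/F = 0.500: g = 0.3244, g' = -1.029 → V/F = 0.815
  V/F = 0.815: g = 0.0467, g' = -0.814 → V/F = 0.873
  V/F = 0.873: g = -0.0002, g' = -0.821 → V/F = 0.872
Converged at V/F = 0.872.

V/F = 0.872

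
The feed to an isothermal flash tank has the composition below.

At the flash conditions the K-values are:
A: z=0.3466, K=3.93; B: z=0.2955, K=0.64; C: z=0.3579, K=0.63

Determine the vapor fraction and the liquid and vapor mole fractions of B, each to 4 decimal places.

ψ = 0.7253, x_B = 0.3999, y_B = 0.2559

Let ψ = V/F and solve Σ zᵢ(Kᵢ−1)/(1+ψ(Kᵢ−1)) = 0.
Feasibility: ΣzᵢKᵢ = 1.7767, Σzᵢ/Kᵢ = 1.1180 — both > 1, two phases present.
Newton–Raphson from ψ = 0.5:
  ψ = 0.5000: g = 0.11977, g' = -0.6204 → ψ = 0.6930
  ψ = 0.6930: g = 0.01526, g' = -0.4806 → ψ = 0.7248
  ψ = 0.7248: g = 0.00023, g' = -0.4666 → ψ = 0.7253
Converged at ψ = 0.7253.
Compositions from xᵢ = zᵢ/(1+ψ(Kᵢ−1)), yᵢ = Kᵢxᵢ:
  A: x = 0.1109, y = 0.4359
  B: x = 0.3999, y = 0.2559
  C: x = 0.4892, y = 0.3082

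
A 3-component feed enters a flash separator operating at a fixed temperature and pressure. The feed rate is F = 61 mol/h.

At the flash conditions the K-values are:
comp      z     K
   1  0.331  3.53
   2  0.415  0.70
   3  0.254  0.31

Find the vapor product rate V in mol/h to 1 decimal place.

V = 26.9 mol/h

Let ψ = V/F and solve Σ zᵢ(Kᵢ−1)/(1+ψ(Kᵢ−1)) = 0.
Feasibility: ΣzᵢKᵢ = 1.538, Σzᵢ/Kᵢ = 1.506 — both > 1, two phases present.
Iterate (Newton) starting at ψ = 0.5:
  ψ = 0.500: g = -0.0443, g' = -0.747 → ψ = 0.441
  ψ = 0.441: g = 0.0007, g' = -0.773 → ψ = 0.442
Converged at ψ = 0.442.
Then V = ψ·F = 0.4415·61 = 26.9 mol/h and L = F − V = 34.1 mol/h.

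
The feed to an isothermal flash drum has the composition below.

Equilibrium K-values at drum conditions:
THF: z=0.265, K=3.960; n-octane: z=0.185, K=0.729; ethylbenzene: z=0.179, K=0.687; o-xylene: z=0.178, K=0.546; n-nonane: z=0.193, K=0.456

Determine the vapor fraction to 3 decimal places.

Material balance + equilibrium reduce to Σ zᵢ(Kᵢ−1)/(1+ψ(Kᵢ−1)) = 0.
Feasibility: ΣzᵢKᵢ = 1.492, Σzᵢ/Kᵢ = 1.330 — both > 1, two phases present.
Newton iteration, ψ⁰ = 0.54:
  ψ = 0.540: g = -0.0800, g' = -0.567 → ψ = 0.399
  ψ = 0.399: g = 0.0067, g' = -0.676 → ψ = 0.409
Converged at ψ = 0.409.

ψ = 0.409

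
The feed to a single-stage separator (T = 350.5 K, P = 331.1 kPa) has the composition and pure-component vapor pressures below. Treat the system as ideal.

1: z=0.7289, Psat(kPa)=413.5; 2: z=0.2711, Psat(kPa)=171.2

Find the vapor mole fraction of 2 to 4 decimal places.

y_2 = 0.1758

Raoult's law: Kᵢ = Pᵢˢᵃᵗ/P = Pᵢˢᵃᵗ/331.1.
  K_1 = 413.5/331.1 = 1.248867, K_2 = 171.2/331.1 = 0.517064
Binary case is linear: z₁(K₁−1)(1+V/F(K₂−1)) + z₂(K₂−1)(1+V/F(K₁−1)) = 0
⇒ V/F = [z₁(K₁−1)+z₂(K₂−1)] / [−(K₁−1)(K₂−1)] = 0.05048/0.12019 = 0.4200
Compositions from xᵢ = zᵢ/(1+V/F(Kᵢ−1)), yᵢ = Kᵢxᵢ:
  1: x = 0.6599, y = 0.8242
  2: x = 0.3401, y = 0.1758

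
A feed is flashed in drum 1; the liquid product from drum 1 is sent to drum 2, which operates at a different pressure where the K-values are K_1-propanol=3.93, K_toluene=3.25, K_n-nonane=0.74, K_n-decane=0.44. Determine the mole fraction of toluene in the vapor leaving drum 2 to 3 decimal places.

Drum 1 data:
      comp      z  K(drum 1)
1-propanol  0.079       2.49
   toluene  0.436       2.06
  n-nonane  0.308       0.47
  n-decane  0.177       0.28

y_toluene (drum 2) = 0.414

Drum 1:
Let ψ₁ = V/F and solve Σ zᵢ(Kᵢ−1)/(1+ψ₁(Kᵢ−1)) = 0.
g(0) = ΣzᵢKᵢ − 1 = 0.289 and g(1) = 1 − Σzᵢ/Kᵢ = -0.531, so a root lies in (0, 1).
Newton iteration, ψ₁⁰ = 0.49:
  ψ₁ = 0.490: g = -0.0452, g' = -0.648 → ψ₁ = 0.420
  ψ₁ = 0.420: g = -0.0006, g' = -0.633 → ψ₁ = 0.419
Converged at ψ₁ = 0.419.
Drum-1 compositions:
  1-propanol: x = 0.049, y = 0.121
  toluene: x = 0.302, y = 0.622
  n-nonane: x = 0.396, y = 0.186
  n-decane: x = 0.254, y = 0.071
Drum-2 feed = drum-1 liquid: z₂ = (0.0486, 0.3019, 0.3960, 0.2535).
Drum 2:
Let ψ₂ = V/F and solve Σ zᵢ(Kᵢ−1)/(1+ψ₂(Kᵢ−1)) = 0.
Check two-phase: ΣzᵢKᵢ = 1.577 > 1 and Σzᵢ/Kᵢ = 1.217 > 1, so g(0) = 0.577 > 0 and g(1) = -0.217 < 0.
Newton iteration, ψ₂⁰ = 0.36:
  ψ₂ = 0.360: g = 0.1532, g' = -0.723 → ψ₂ = 0.572
  ψ₂ = 0.572: g = 0.0204, g' = -0.560 → ψ₂ = 0.608
  ψ₂ = 0.608: g = 0.0002, g' = -0.547 → ψ₂ = 0.609
Converged at ψ₂ = 0.609.
  1-propanol: x = 0.017, y = 0.069
  toluene: x = 0.127, y = 0.414
  n-nonane: x = 0.470, y = 0.348
  n-decane: x = 0.385, y = 0.169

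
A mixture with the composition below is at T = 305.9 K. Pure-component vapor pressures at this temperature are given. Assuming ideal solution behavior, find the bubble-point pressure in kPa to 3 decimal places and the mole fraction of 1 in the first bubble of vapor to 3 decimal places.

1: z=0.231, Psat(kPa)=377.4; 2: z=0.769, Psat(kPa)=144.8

Pbub = 198.531 kPa, y_1 = 0.439

At the bubble point ψ → 0, so ΣzᵢKᵢ = 1 with Kᵢ = Pᵢˢᵃᵗ/P ⇒ P = ΣzᵢPᵢˢᵃᵗ.
P = 0.231·377.4 + 0.769·144.8 = 198.531 kPa
yᵢ = zᵢPᵢˢᵃᵗ/P ⇒ y_1 = 0.231·377.4/198.531 = 0.439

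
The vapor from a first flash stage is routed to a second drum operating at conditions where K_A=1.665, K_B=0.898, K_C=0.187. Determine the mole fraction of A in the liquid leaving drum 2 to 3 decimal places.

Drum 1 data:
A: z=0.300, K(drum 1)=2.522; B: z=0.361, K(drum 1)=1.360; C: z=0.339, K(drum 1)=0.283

Drum 1:
Let ψ₁ = V/F and solve Σ zᵢ(Kᵢ−1)/(1+ψ₁(Kᵢ−1)) = 0.
Check two-phase: ΣzᵢKᵢ = 1.343 > 1 and Σzᵢ/Kᵢ = 1.582 > 1, so g(0) = 0.343 > 0 and g(1) = -0.582 < 0.
Iterate (Newton) starting at ψ₁ = 0.5:
  ψ₁ = 0.500: g = -0.0095, g' = -0.681 → ψ₁ = 0.486
Converged at ψ₁ = 0.486.
Drum-1 compositions:
  A: x = 0.172, y = 0.435
  B: x = 0.307, y = 0.418
  C: x = 0.520, y = 0.147
Drum-2 feed = drum-1 vapor: z₂ = (0.4349, 0.4179, 0.1472).
Drum 2:
Iterate (Newton) starting at ψ₂ = 0.38:
  ψ₂ = 0.380: g = 0.0133, g' = -0.331 → ψ₂ = 0.420
  ψ₂ = 0.420: g = -0.0003, g' = -0.347 → ψ₂ = 0.419
Converged at ψ₂ = 0.419.
  A: x = 0.340, y = 0.566
  B: x = 0.437, y = 0.392
  C: x = 0.223, y = 0.042

x_A (drum 2) = 0.340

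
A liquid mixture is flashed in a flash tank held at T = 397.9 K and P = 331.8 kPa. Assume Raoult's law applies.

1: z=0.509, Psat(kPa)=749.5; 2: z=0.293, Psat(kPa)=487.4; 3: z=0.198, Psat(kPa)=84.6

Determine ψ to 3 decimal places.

Raoult's law: Kᵢ = Pᵢˢᵃᵗ/P = Pᵢˢᵃᵗ/331.8.
  K_1 = 749.5/331.8 = 2.25889, K_2 = 487.4/331.8 = 1.46896, K_3 = 84.6/331.8 = 0.25497
Let ψ = V/F and solve Σ zᵢ(Kᵢ−1)/(1+ψ(Kᵢ−1)) = 0.
g(0) = ΣzᵢKᵢ − 1 = 0.631 and g(1) = 1 − Σzᵢ/Kᵢ = -0.201, so a root lies in (0, 1).
Newton iteration, ψ⁰ = 0.5:
  ψ = 0.500: g = 0.2695, g' = -0.625 → ψ = 0.931
  ψ = 0.931: g = -0.0908, g' = -1.373 → ψ = 0.865
  ψ = 0.865: g = -0.0102, g' = -1.086 → ψ = 0.855
Converged at ψ = 0.855.

ψ = 0.855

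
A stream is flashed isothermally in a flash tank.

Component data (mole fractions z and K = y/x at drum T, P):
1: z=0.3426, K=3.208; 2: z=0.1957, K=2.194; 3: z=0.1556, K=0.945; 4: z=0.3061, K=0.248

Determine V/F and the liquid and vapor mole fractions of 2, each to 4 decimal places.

Newton–Raphson from V/F = 0.44:
  V/F = 0.4400: g = 0.18410, g' = -0.9367 → V/F = 0.6365
  V/F = 0.6365: g = -0.00316, g' = -1.0161 → V/F = 0.6334
Converged at V/F = 0.6334.
Compositions from xᵢ = zᵢ/(1+V/F(Kᵢ−1)), yᵢ = Kᵢxᵢ:
  1: x = 0.1428, y = 0.4582
  2: x = 0.1114, y = 0.2445
  3: x = 0.1612, y = 0.1523
  4: x = 0.5845, y = 0.1450

V/F = 0.6334, x_2 = 0.1114, y_2 = 0.2445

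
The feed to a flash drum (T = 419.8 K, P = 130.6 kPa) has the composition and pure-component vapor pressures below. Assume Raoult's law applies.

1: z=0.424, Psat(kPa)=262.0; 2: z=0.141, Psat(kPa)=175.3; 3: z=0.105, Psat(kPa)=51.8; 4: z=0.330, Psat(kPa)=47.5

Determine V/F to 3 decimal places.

Raoult's law: Kᵢ = Pᵢˢᵃᵗ/P = Pᵢˢᵃᵗ/130.6.
  K_1 = 262.0/130.6 = 2.00613, K_2 = 175.3/130.6 = 1.34227, K_3 = 51.8/130.6 = 0.39663, K_4 = 47.5/130.6 = 0.36371
Rachford–Rice: g(V/F) = Σ zᵢ(Kᵢ−1)/(1+V/F(Kᵢ−1)) = 0.
Check two-phase: ΣzᵢKᵢ = 1.202 > 1 and Σzᵢ/Kᵢ = 1.488 > 1, so g(0) = 0.202 > 0 and g(1) = -0.488 < 0.
Newton–Raphson from V/F = 0.5:
  V/F = 0.500: g = -0.0736, g' = -0.568 → V/F = 0.370
  V/F = 0.370: g = -0.0026, g' = -0.533 → V/F = 0.365
Converged at V/F = 0.365.

V/F = 0.365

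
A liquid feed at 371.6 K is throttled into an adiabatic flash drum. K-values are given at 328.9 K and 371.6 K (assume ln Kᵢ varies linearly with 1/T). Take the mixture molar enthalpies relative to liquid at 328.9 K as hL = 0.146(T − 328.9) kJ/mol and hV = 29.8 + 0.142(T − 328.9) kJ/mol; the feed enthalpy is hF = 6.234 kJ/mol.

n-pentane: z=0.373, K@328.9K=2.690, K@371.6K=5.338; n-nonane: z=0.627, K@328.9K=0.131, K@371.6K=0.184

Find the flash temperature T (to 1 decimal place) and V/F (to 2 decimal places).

Adiabatic flash: solve Rachford–Rice at each trial T, then check hF = ψ·hV(T) + (1−ψ)·hL(T).
  T = 328.9 K: K = (2.690, 0.131), RR gives ψ = 0.058, H_out = 1.735 kJ/mol
  T = 371.6 K: K = (5.338, 0.184), RR gives ψ = 0.313, H_out = 15.495 kJ/mol
  T = 350.2 K: K = (3.866, 0.157), RR gives ψ = 0.224, H_out = 9.754 kJ/mol
  T = 339.5 K: K = (3.241, 0.144), RR gives ψ = 0.156, H_out = 6.182 kJ/mol
  T = 344.9 K: K = (3.547, 0.150), RR gives ψ = 0.193, H_out = 8.070 kJ/mol
  T = 342.2 K: K = (3.392, 0.147), RR gives ψ = 0.175, H_out = 7.151 kJ/mol
  T = 340.9 K: K = (3.318, 0.145), RR gives ψ = 0.166, H_out = 6.691 kJ/mol
Linear interpolation between T = 339.5 (H_out = 6.182) and T = 340.9 (H_out = 6.691) on hF = 6.234 gives T ≈ 339.6 K, at which ψ = 0.16.

T = 339.6 K, V/F = 0.16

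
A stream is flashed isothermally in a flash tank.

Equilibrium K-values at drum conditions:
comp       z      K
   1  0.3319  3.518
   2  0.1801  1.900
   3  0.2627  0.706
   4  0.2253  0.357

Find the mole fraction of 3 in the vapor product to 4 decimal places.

Rachford–Rice: g(V/F) = Σ zᵢ(Kᵢ−1)/(1+V/F(Kᵢ−1)) = 0.
Feasibility: ΣzᵢKᵢ = 1.7757, Σzᵢ/Kᵢ = 1.1923 — both > 1, two phases present.
Newton iteration, V/F⁰ = 0.5:
  V/F = 0.5000: g = 0.17768, g' = -0.7153 → V/F = 0.7484
  V/F = 0.7484: g = 0.00831, g' = -0.6884 → V/F = 0.7605
  V/F = 0.7605: g = -0.00003, g' = -0.6935 → V/F = 0.7604
Converged at V/F = 0.7604.
Compositions from xᵢ = zᵢ/(1+V/F(Kᵢ−1)), yᵢ = Kᵢxᵢ:
  1: x = 0.1139, y = 0.4006
  2: x = 0.1069, y = 0.2032
  3: x = 0.3383, y = 0.2389
  4: x = 0.4409, y = 0.1574

y_3 = 0.2389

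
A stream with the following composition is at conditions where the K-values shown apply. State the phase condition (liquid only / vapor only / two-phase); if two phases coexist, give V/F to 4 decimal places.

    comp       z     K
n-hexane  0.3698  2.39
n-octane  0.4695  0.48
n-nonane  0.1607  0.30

two-phase, V/F = 0.1985

ΣzᵢKᵢ = 1.1574; Σzᵢ/Kᵢ = 1.6685.
Both exceed 1, so a two-phase solution exists.
Material balance + equilibrium reduce to Σ zᵢ(Kᵢ−1)/(1+ψ(Kᵢ−1)) = 0.
Iterate (Newton) starting at ψ = 0.65:
  ψ = 0.6500: g = -0.30515, g' = -0.7520 → ψ = 0.2442
  ψ = 0.2442: g = -0.03158, g' = -0.6794 → ψ = 0.1977
  ψ = 0.1977: g = 0.00053, g' = -0.7034 → ψ = 0.1985
Converged at ψ = 0.1985.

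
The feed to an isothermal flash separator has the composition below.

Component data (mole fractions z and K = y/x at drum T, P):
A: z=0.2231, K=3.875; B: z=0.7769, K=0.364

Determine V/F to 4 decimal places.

V/F = 0.0806

Material balance + equilibrium reduce to Σ zᵢ(Kᵢ−1)/(1+V/F(Kᵢ−1)) = 0.
Feasibility: ΣzᵢKᵢ = 1.1473, Σzᵢ/Kᵢ = 2.1919 — both > 1, two phases present.
Binary case is linear: z₁(K₁−1)(1+V/F(K₂−1)) + z₂(K₂−1)(1+V/F(K₁−1)) = 0
⇒ V/F = [z₁(K₁−1)+z₂(K₂−1)] / [−(K₁−1)(K₂−1)] = 0.14730/1.82850 = 0.0806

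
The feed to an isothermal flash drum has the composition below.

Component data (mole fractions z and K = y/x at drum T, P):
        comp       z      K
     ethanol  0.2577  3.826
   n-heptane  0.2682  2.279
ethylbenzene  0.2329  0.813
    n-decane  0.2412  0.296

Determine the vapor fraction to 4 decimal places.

Newton–Raphson from ψ = 0.5:
  ψ = 0.5000: g = 0.20095, g' = -0.8113 → ψ = 0.7477
  ψ = 0.7477: g = 0.00014, g' = -0.8709 → ψ = 0.7478
Converged at ψ = 0.7478.

ψ = 0.7478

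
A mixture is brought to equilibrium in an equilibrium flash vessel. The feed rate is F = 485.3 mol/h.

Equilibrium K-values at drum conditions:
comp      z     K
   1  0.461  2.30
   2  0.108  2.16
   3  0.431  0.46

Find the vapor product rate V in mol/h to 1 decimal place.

V = 347.0 mol/h

Newton–Raphson from ψ = 0.5:
  ψ = 0.500: g = 0.1237, g' = -0.580 → ψ = 0.713
  ψ = 0.713: g = 0.0010, g' = -0.586 → ψ = 0.715
Converged at ψ = 0.715.
Then V = ψ·F = 0.7149·485.3 = 347.0 mol/h and L = F − V = 138.3 mol/h.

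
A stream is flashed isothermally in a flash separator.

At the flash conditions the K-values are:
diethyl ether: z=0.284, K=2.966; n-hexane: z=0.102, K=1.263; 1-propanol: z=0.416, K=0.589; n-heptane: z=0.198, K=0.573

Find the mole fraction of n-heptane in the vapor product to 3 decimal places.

Newton iteration, V/F⁰ = 0.63:
  V/F = 0.630: g = -0.0739, g' = -0.420 → V/F = 0.454
  V/F = 0.454: g = 0.0040, g' = -0.474 → V/F = 0.462
Converged at V/F = 0.462.
Compositions from xᵢ = zᵢ/(1+V/F(Kᵢ−1)), yᵢ = Kᵢxᵢ:
  diethyl ether: x = 0.149, y = 0.441
  n-hexane: x = 0.091, y = 0.115
  1-propanol: x = 0.514, y = 0.302
  n-heptane: x = 0.247, y = 0.141

y_n-heptane = 0.141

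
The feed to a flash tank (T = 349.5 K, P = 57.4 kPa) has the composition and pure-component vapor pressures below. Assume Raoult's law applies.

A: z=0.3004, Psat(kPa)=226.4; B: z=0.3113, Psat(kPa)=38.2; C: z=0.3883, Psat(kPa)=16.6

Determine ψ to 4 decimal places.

Raoult's law: Kᵢ = Pᵢˢᵃᵗ/P = Pᵢˢᵃᵗ/57.4.
  K_A = 226.4/57.4 = 3.944251, K_B = 38.2/57.4 = 0.665505, K_C = 16.6/57.4 = 0.289199
Iterate (Newton) starting at ψ = 0.5:
  ψ = 0.5000: g = -0.19545, g' = -0.9485 → ψ = 0.2939
  ψ = 0.2939: g = 0.00975, g' = -1.1047 → ψ = 0.3028
Converged at ψ = 0.3028.

ψ = 0.3028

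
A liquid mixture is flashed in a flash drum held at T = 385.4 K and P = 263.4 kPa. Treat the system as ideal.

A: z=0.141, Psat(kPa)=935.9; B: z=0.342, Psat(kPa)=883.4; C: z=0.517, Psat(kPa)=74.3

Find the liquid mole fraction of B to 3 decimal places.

x_B = 0.165

Raoult's law: Kᵢ = Pᵢˢᵃᵗ/P = Pᵢˢᵃᵗ/263.4.
  K_A = 935.9/263.4 = 3.55315, K_B = 883.4/263.4 = 3.35383, K_C = 74.3/263.4 = 0.28208
Rachford–Rice: g(V/F) = Σ zᵢ(Kᵢ−1)/(1+V/F(Kᵢ−1)) = 0.
Feasibility: ΣzᵢKᵢ = 1.794, Σzᵢ/Kᵢ = 1.974 — both > 1, two phases present.
Iterate (Newton) starting at V/F = 0.5:
  V/F = 0.500: g = -0.0511, g' = -1.226 → V/F = 0.458
Converged at V/F = 0.458.
Compositions from xᵢ = zᵢ/(1+V/F(Kᵢ−1)), yᵢ = Kᵢxᵢ:
  A: x = 0.065, y = 0.231
  B: x = 0.165, y = 0.552
  C: x = 0.770, y = 0.217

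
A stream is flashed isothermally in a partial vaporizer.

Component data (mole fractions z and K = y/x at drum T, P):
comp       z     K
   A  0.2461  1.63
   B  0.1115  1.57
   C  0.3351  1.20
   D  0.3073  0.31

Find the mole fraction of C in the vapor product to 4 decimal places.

y_C = 0.3836

Rachford–Rice: g(β) = Σ zᵢ(Kᵢ−1)/(1+β(Kᵢ−1)) = 0.
g(0) = ΣzᵢKᵢ − 1 = 0.0736 and g(1) = 1 − Σzᵢ/Kᵢ = -0.4925, so a root lies in (0, 1).
Newton–Raphson from β = 0.61:
  β = 0.6100: g = -0.14726, g' = -0.5178 → β = 0.3256
  β = 0.3256: g = -0.02831, g' = -0.3482 → β = 0.2443
  β = 0.2443: g = -0.00099, g' = -0.3251 → β = 0.2413
Converged at β = 0.2413.
Compositions from xᵢ = zᵢ/(1+β(Kᵢ−1)), yᵢ = Kᵢxᵢ:
  A: x = 0.2136, y = 0.3482
  B: x = 0.0980, y = 0.1539
  C: x = 0.3197, y = 0.3836
  D: x = 0.3687, y = 0.1143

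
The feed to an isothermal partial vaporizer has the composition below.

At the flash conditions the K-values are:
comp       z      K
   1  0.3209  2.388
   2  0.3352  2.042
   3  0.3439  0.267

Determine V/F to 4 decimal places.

Material balance + equilibrium reduce to Σ zᵢ(Kᵢ−1)/(1+V/F(Kᵢ−1)) = 0.
Feasibility: ΣzᵢKᵢ = 1.5426, Σzᵢ/Kᵢ = 1.5865 — both > 1, two phases present.
Newton–Raphson from V/F = 0.53:
  V/F = 0.5300: g = 0.06941, g' = -0.8504 → V/F = 0.6116
  V/F = 0.6116: g = -0.00271, g' = -0.9237 → V/F = 0.6087
Converged at V/F = 0.6087.

V/F = 0.6087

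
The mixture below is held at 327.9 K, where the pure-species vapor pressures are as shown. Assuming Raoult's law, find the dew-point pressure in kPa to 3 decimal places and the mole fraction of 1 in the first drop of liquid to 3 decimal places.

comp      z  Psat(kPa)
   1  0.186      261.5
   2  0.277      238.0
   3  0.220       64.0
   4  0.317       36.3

Pdew = 71.198 kPa, x_1 = 0.051

At the dew point ψ → 1, so Σzᵢ/Kᵢ = 1 with Kᵢ = Pᵢˢᵃᵗ/P ⇒ 1/P = Σzᵢ/Pᵢˢᵃᵗ.
1/P = 0.186/261.5 + 0.277/238.0 + 0.220/64.0 + 0.317/36.3 = 0.014045 ⇒ P = 71.198 kPa
xᵢ = zᵢP/Pᵢˢᵃᵗ ⇒ x_1 = 0.186·71.198/261.5 = 0.051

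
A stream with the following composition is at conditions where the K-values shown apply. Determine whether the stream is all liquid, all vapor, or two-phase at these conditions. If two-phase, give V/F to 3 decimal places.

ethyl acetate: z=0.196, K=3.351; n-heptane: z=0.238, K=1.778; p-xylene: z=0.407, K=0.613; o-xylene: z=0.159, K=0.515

two-phase, V/F = 0.608

ΣzᵢKᵢ = 1.411; Σzᵢ/Kᵢ = 1.165.
Both exceed 1, so a two-phase solution exists.
Newton iteration, ψ⁰ = 0.3:
  ψ = 0.300: g = 0.1519, g' = -0.596 → ψ = 0.555
  ψ = 0.555: g = 0.0233, g' = -0.443 → ψ = 0.607
  ψ = 0.607: g = 0.0004, g' = -0.430 → ψ = 0.608
Converged at ψ = 0.608.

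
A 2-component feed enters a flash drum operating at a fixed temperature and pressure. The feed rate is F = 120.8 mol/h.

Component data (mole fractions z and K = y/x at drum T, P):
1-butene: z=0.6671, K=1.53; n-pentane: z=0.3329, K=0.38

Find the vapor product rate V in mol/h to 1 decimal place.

Binary case is linear: z₁(K₁−1)(1+ψ(K₂−1)) + z₂(K₂−1)(1+ψ(K₁−1)) = 0
⇒ ψ = [z₁(K₁−1)+z₂(K₂−1)] / [−(K₁−1)(K₂−1)] = 0.14717/0.32860 = 0.4479
Then V = ψ·F = 0.4479·120.8 = 54.1 mol/h and L = F − V = 66.7 mol/h.

V = 54.1 mol/h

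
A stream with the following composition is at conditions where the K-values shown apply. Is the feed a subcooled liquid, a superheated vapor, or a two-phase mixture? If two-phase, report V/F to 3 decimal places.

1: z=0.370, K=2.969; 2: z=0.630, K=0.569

ΣzᵢKᵢ = 1.457; Σzᵢ/Kᵢ = 1.232.
Both exceed 1, so a two-phase solution exists.
Newton iteration, ψ⁰ = 0.6:
  ψ = 0.600: g = -0.0323, g' = -0.514 → ψ = 0.537
  ψ = 0.537: g = 0.0007, g' = -0.537 → ψ = 0.539
Converged at ψ = 0.539.

two-phase, V/F = 0.539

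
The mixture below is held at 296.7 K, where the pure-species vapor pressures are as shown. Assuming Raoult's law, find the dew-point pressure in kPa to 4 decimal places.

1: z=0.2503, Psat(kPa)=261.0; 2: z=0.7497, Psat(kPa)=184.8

Pdew = 199.3691 kPa

At the dew point ψ → 1, so Σzᵢ/Kᵢ = 1 with Kᵢ = Pᵢˢᵃᵗ/P ⇒ 1/P = Σzᵢ/Pᵢˢᵃᵗ.
1/P = 0.2503/261.0 + 0.7497/184.8 = 0.0050158 ⇒ P = 199.3691 kPa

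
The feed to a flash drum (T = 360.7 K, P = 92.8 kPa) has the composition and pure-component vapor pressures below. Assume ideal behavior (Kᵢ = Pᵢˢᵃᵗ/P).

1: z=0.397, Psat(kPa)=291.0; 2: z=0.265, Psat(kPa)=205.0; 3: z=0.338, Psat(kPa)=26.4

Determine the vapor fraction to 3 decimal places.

Raoult's law: Kᵢ = Pᵢˢᵃᵗ/P = Pᵢˢᵃᵗ/92.8.
  K_1 = 291.0/92.8 = 3.13578, K_2 = 205.0/92.8 = 2.20905, K_3 = 26.4/92.8 = 0.28448
Material balance + equilibrium reduce to Σ zᵢ(Kᵢ−1)/(1+ψ(Kᵢ−1)) = 0.
g(0) = ΣzᵢKᵢ − 1 = 0.926 and g(1) = 1 − Σzᵢ/Kᵢ = -0.435, so a root lies in (0, 1).
Newton iteration, ψ⁰ = 0.5:
  ψ = 0.500: g = 0.2332, g' = -0.993 → ψ = 0.735
  ψ = 0.735: g = -0.0102, g' = -1.152 → ψ = 0.726
Converged at ψ = 0.726.

ψ = 0.726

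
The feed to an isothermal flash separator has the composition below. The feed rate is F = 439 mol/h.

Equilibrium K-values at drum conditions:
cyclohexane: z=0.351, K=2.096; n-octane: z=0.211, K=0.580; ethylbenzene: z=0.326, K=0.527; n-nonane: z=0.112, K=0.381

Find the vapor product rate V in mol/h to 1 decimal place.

Rachford–Rice: g(ψ) = Σ zᵢ(Kᵢ−1)/(1+ψ(Kᵢ−1)) = 0.
Check two-phase: ΣzᵢKᵢ = 1.073 > 1 and Σzᵢ/Kᵢ = 1.444 > 1, so g(0) = 0.073 > 0 and g(1) = -0.444 < 0.
Iterate (Newton) starting at ψ = 0.5:
  ψ = 0.500: g = -0.1660, g' = -0.451 → ψ = 0.132
  ψ = 0.132: g = 0.0025, g' = -0.498 → ψ = 0.137
Converged at ψ = 0.137.
Then V = ψ·F = 0.1366·439 = 60.0 mol/h and L = F − V = 379.0 mol/h.

V = 60.0 mol/h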